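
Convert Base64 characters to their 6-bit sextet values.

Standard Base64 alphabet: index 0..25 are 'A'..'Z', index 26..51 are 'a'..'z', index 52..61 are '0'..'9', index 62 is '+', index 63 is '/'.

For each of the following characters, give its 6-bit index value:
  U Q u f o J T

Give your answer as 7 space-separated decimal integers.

'U': A..Z range, ord('U') − ord('A') = 20
'Q': A..Z range, ord('Q') − ord('A') = 16
'u': a..z range, 26 + ord('u') − ord('a') = 46
'f': a..z range, 26 + ord('f') − ord('a') = 31
'o': a..z range, 26 + ord('o') − ord('a') = 40
'J': A..Z range, ord('J') − ord('A') = 9
'T': A..Z range, ord('T') − ord('A') = 19

Answer: 20 16 46 31 40 9 19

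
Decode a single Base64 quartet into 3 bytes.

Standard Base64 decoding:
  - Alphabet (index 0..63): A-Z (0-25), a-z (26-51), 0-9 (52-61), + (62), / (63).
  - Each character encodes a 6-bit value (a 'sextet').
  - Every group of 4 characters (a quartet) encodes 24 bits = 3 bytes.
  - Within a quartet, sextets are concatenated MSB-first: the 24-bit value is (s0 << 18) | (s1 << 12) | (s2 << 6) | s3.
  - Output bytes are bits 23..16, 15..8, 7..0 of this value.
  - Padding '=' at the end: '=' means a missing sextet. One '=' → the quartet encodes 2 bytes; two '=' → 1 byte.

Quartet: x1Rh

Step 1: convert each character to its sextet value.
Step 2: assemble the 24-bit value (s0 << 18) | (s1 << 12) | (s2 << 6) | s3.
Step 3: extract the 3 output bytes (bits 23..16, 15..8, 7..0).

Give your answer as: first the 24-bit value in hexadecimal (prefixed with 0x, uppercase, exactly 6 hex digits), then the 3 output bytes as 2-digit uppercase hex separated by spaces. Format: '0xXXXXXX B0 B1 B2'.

Answer: 0xC75461 C7 54 61

Derivation:
Sextets: x=49, 1=53, R=17, h=33
24-bit: (49<<18) | (53<<12) | (17<<6) | 33
      = 0xC40000 | 0x035000 | 0x000440 | 0x000021
      = 0xC75461
Bytes: (v>>16)&0xFF=C7, (v>>8)&0xFF=54, v&0xFF=61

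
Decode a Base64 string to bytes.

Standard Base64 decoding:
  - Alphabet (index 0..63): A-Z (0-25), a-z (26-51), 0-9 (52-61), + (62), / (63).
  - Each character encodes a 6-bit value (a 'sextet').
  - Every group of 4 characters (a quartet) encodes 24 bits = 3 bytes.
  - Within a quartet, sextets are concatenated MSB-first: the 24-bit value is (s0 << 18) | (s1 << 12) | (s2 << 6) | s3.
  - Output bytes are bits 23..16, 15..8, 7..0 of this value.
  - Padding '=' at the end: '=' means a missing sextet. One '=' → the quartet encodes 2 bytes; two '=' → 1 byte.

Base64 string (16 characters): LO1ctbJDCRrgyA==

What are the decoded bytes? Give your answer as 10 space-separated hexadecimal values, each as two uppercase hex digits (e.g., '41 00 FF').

After char 0 ('L'=11): chars_in_quartet=1 acc=0xB bytes_emitted=0
After char 1 ('O'=14): chars_in_quartet=2 acc=0x2CE bytes_emitted=0
After char 2 ('1'=53): chars_in_quartet=3 acc=0xB3B5 bytes_emitted=0
After char 3 ('c'=28): chars_in_quartet=4 acc=0x2CED5C -> emit 2C ED 5C, reset; bytes_emitted=3
After char 4 ('t'=45): chars_in_quartet=1 acc=0x2D bytes_emitted=3
After char 5 ('b'=27): chars_in_quartet=2 acc=0xB5B bytes_emitted=3
After char 6 ('J'=9): chars_in_quartet=3 acc=0x2D6C9 bytes_emitted=3
After char 7 ('D'=3): chars_in_quartet=4 acc=0xB5B243 -> emit B5 B2 43, reset; bytes_emitted=6
After char 8 ('C'=2): chars_in_quartet=1 acc=0x2 bytes_emitted=6
After char 9 ('R'=17): chars_in_quartet=2 acc=0x91 bytes_emitted=6
After char 10 ('r'=43): chars_in_quartet=3 acc=0x246B bytes_emitted=6
After char 11 ('g'=32): chars_in_quartet=4 acc=0x91AE0 -> emit 09 1A E0, reset; bytes_emitted=9
After char 12 ('y'=50): chars_in_quartet=1 acc=0x32 bytes_emitted=9
After char 13 ('A'=0): chars_in_quartet=2 acc=0xC80 bytes_emitted=9
Padding '==': partial quartet acc=0xC80 -> emit C8; bytes_emitted=10

Answer: 2C ED 5C B5 B2 43 09 1A E0 C8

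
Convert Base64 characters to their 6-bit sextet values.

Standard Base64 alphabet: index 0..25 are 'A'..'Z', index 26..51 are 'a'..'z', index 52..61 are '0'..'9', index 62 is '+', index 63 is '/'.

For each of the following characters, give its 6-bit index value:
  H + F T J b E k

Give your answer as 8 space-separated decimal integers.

Answer: 7 62 5 19 9 27 4 36

Derivation:
'H': A..Z range, ord('H') − ord('A') = 7
'+': index 62
'F': A..Z range, ord('F') − ord('A') = 5
'T': A..Z range, ord('T') − ord('A') = 19
'J': A..Z range, ord('J') − ord('A') = 9
'b': a..z range, 26 + ord('b') − ord('a') = 27
'E': A..Z range, ord('E') − ord('A') = 4
'k': a..z range, 26 + ord('k') − ord('a') = 36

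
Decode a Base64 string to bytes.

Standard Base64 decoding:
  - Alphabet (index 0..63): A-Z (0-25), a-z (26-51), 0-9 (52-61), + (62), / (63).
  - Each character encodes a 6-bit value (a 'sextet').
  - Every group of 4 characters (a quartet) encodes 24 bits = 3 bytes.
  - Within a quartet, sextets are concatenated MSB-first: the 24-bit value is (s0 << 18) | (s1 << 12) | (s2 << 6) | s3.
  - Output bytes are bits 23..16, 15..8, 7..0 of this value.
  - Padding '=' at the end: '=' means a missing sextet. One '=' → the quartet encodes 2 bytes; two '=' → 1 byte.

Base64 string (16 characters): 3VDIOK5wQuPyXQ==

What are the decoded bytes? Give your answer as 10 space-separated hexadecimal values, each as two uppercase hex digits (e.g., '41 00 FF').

Answer: DD 50 C8 38 AE 70 42 E3 F2 5D

Derivation:
After char 0 ('3'=55): chars_in_quartet=1 acc=0x37 bytes_emitted=0
After char 1 ('V'=21): chars_in_quartet=2 acc=0xDD5 bytes_emitted=0
After char 2 ('D'=3): chars_in_quartet=3 acc=0x37543 bytes_emitted=0
After char 3 ('I'=8): chars_in_quartet=4 acc=0xDD50C8 -> emit DD 50 C8, reset; bytes_emitted=3
After char 4 ('O'=14): chars_in_quartet=1 acc=0xE bytes_emitted=3
After char 5 ('K'=10): chars_in_quartet=2 acc=0x38A bytes_emitted=3
After char 6 ('5'=57): chars_in_quartet=3 acc=0xE2B9 bytes_emitted=3
After char 7 ('w'=48): chars_in_quartet=4 acc=0x38AE70 -> emit 38 AE 70, reset; bytes_emitted=6
After char 8 ('Q'=16): chars_in_quartet=1 acc=0x10 bytes_emitted=6
After char 9 ('u'=46): chars_in_quartet=2 acc=0x42E bytes_emitted=6
After char 10 ('P'=15): chars_in_quartet=3 acc=0x10B8F bytes_emitted=6
After char 11 ('y'=50): chars_in_quartet=4 acc=0x42E3F2 -> emit 42 E3 F2, reset; bytes_emitted=9
After char 12 ('X'=23): chars_in_quartet=1 acc=0x17 bytes_emitted=9
After char 13 ('Q'=16): chars_in_quartet=2 acc=0x5D0 bytes_emitted=9
Padding '==': partial quartet acc=0x5D0 -> emit 5D; bytes_emitted=10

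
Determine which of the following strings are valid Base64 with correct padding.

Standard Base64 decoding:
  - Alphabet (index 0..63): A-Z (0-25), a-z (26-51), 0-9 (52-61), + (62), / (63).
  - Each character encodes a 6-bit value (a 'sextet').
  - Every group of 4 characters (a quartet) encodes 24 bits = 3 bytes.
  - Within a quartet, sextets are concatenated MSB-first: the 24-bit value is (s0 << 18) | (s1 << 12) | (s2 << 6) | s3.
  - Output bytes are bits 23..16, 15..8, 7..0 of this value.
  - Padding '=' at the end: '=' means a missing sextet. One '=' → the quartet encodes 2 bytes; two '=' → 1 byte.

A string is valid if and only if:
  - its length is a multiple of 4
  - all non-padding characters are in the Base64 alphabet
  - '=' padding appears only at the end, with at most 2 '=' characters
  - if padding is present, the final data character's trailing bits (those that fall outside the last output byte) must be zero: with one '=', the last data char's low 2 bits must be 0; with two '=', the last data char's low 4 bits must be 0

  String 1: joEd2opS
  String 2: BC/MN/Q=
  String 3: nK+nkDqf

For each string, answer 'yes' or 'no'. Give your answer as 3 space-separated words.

Answer: yes yes yes

Derivation:
String 1: 'joEd2opS' → valid
String 2: 'BC/MN/Q=' → valid
String 3: 'nK+nkDqf' → valid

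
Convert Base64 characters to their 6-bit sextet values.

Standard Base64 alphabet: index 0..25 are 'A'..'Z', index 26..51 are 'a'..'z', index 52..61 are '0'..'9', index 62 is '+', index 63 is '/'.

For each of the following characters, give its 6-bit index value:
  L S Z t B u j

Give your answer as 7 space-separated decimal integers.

'L': A..Z range, ord('L') − ord('A') = 11
'S': A..Z range, ord('S') − ord('A') = 18
'Z': A..Z range, ord('Z') − ord('A') = 25
't': a..z range, 26 + ord('t') − ord('a') = 45
'B': A..Z range, ord('B') − ord('A') = 1
'u': a..z range, 26 + ord('u') − ord('a') = 46
'j': a..z range, 26 + ord('j') − ord('a') = 35

Answer: 11 18 25 45 1 46 35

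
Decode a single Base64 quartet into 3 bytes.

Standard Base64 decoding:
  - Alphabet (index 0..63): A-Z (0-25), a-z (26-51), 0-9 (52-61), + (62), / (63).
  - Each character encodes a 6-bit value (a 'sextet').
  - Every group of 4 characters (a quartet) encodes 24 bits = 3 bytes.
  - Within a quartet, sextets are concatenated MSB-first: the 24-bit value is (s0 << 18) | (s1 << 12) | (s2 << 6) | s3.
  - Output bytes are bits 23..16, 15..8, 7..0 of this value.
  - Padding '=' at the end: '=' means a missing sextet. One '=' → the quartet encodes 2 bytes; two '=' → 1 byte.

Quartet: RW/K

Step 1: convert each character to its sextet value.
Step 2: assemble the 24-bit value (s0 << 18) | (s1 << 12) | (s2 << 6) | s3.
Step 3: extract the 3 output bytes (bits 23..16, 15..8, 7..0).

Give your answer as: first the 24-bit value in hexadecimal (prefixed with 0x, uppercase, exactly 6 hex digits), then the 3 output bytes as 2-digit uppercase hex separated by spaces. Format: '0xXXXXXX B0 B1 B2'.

Answer: 0x456FCA 45 6F CA

Derivation:
Sextets: R=17, W=22, /=63, K=10
24-bit: (17<<18) | (22<<12) | (63<<6) | 10
      = 0x440000 | 0x016000 | 0x000FC0 | 0x00000A
      = 0x456FCA
Bytes: (v>>16)&0xFF=45, (v>>8)&0xFF=6F, v&0xFF=CA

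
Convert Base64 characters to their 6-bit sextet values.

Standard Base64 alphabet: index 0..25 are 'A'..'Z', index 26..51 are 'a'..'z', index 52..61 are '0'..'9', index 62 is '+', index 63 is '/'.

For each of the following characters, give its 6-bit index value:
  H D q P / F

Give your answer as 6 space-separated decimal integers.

'H': A..Z range, ord('H') − ord('A') = 7
'D': A..Z range, ord('D') − ord('A') = 3
'q': a..z range, 26 + ord('q') − ord('a') = 42
'P': A..Z range, ord('P') − ord('A') = 15
'/': index 63
'F': A..Z range, ord('F') − ord('A') = 5

Answer: 7 3 42 15 63 5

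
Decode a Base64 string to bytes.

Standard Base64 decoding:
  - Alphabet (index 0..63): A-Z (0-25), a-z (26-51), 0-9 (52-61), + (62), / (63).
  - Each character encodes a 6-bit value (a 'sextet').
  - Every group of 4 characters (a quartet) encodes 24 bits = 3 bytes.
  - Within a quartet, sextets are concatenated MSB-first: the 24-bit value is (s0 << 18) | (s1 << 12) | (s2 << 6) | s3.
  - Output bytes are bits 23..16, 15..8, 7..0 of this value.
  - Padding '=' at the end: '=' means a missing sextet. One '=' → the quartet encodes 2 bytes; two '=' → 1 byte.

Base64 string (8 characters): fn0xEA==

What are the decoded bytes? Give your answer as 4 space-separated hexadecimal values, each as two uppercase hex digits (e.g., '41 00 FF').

Answer: 7E 7D 31 10

Derivation:
After char 0 ('f'=31): chars_in_quartet=1 acc=0x1F bytes_emitted=0
After char 1 ('n'=39): chars_in_quartet=2 acc=0x7E7 bytes_emitted=0
After char 2 ('0'=52): chars_in_quartet=3 acc=0x1F9F4 bytes_emitted=0
After char 3 ('x'=49): chars_in_quartet=4 acc=0x7E7D31 -> emit 7E 7D 31, reset; bytes_emitted=3
After char 4 ('E'=4): chars_in_quartet=1 acc=0x4 bytes_emitted=3
After char 5 ('A'=0): chars_in_quartet=2 acc=0x100 bytes_emitted=3
Padding '==': partial quartet acc=0x100 -> emit 10; bytes_emitted=4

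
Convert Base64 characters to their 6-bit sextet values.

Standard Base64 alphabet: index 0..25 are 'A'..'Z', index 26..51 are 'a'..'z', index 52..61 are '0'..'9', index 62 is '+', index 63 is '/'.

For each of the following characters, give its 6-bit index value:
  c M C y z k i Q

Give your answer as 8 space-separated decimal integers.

Answer: 28 12 2 50 51 36 34 16

Derivation:
'c': a..z range, 26 + ord('c') − ord('a') = 28
'M': A..Z range, ord('M') − ord('A') = 12
'C': A..Z range, ord('C') − ord('A') = 2
'y': a..z range, 26 + ord('y') − ord('a') = 50
'z': a..z range, 26 + ord('z') − ord('a') = 51
'k': a..z range, 26 + ord('k') − ord('a') = 36
'i': a..z range, 26 + ord('i') − ord('a') = 34
'Q': A..Z range, ord('Q') − ord('A') = 16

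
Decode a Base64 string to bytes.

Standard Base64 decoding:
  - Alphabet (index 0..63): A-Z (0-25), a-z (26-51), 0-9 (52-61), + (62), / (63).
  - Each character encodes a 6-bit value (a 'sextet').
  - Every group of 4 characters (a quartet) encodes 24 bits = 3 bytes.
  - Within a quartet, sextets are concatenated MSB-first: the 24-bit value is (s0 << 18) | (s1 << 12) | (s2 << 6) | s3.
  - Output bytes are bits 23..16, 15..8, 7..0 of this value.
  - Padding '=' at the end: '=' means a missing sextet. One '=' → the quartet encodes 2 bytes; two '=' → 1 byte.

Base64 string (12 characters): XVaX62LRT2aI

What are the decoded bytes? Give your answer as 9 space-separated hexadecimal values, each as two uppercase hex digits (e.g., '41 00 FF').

After char 0 ('X'=23): chars_in_quartet=1 acc=0x17 bytes_emitted=0
After char 1 ('V'=21): chars_in_quartet=2 acc=0x5D5 bytes_emitted=0
After char 2 ('a'=26): chars_in_quartet=3 acc=0x1755A bytes_emitted=0
After char 3 ('X'=23): chars_in_quartet=4 acc=0x5D5697 -> emit 5D 56 97, reset; bytes_emitted=3
After char 4 ('6'=58): chars_in_quartet=1 acc=0x3A bytes_emitted=3
After char 5 ('2'=54): chars_in_quartet=2 acc=0xEB6 bytes_emitted=3
After char 6 ('L'=11): chars_in_quartet=3 acc=0x3AD8B bytes_emitted=3
After char 7 ('R'=17): chars_in_quartet=4 acc=0xEB62D1 -> emit EB 62 D1, reset; bytes_emitted=6
After char 8 ('T'=19): chars_in_quartet=1 acc=0x13 bytes_emitted=6
After char 9 ('2'=54): chars_in_quartet=2 acc=0x4F6 bytes_emitted=6
After char 10 ('a'=26): chars_in_quartet=3 acc=0x13D9A bytes_emitted=6
After char 11 ('I'=8): chars_in_quartet=4 acc=0x4F6688 -> emit 4F 66 88, reset; bytes_emitted=9

Answer: 5D 56 97 EB 62 D1 4F 66 88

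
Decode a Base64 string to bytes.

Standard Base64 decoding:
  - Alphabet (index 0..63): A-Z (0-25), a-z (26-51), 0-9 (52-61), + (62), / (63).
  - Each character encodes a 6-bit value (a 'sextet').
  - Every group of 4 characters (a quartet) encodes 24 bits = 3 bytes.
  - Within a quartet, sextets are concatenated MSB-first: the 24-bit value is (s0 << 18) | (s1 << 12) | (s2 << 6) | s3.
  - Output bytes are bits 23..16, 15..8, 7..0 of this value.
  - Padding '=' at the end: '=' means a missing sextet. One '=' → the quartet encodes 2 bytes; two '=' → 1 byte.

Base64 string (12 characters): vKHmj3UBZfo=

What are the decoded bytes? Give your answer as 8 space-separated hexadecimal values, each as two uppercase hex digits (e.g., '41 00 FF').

Answer: BC A1 E6 8F 75 01 65 FA

Derivation:
After char 0 ('v'=47): chars_in_quartet=1 acc=0x2F bytes_emitted=0
After char 1 ('K'=10): chars_in_quartet=2 acc=0xBCA bytes_emitted=0
After char 2 ('H'=7): chars_in_quartet=3 acc=0x2F287 bytes_emitted=0
After char 3 ('m'=38): chars_in_quartet=4 acc=0xBCA1E6 -> emit BC A1 E6, reset; bytes_emitted=3
After char 4 ('j'=35): chars_in_quartet=1 acc=0x23 bytes_emitted=3
After char 5 ('3'=55): chars_in_quartet=2 acc=0x8F7 bytes_emitted=3
After char 6 ('U'=20): chars_in_quartet=3 acc=0x23DD4 bytes_emitted=3
After char 7 ('B'=1): chars_in_quartet=4 acc=0x8F7501 -> emit 8F 75 01, reset; bytes_emitted=6
After char 8 ('Z'=25): chars_in_quartet=1 acc=0x19 bytes_emitted=6
After char 9 ('f'=31): chars_in_quartet=2 acc=0x65F bytes_emitted=6
After char 10 ('o'=40): chars_in_quartet=3 acc=0x197E8 bytes_emitted=6
Padding '=': partial quartet acc=0x197E8 -> emit 65 FA; bytes_emitted=8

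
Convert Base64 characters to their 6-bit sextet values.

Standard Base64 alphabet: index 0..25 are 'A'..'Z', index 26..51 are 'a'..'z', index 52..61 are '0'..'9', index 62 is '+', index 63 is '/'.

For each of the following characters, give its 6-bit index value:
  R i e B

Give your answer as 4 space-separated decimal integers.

'R': A..Z range, ord('R') − ord('A') = 17
'i': a..z range, 26 + ord('i') − ord('a') = 34
'e': a..z range, 26 + ord('e') − ord('a') = 30
'B': A..Z range, ord('B') − ord('A') = 1

Answer: 17 34 30 1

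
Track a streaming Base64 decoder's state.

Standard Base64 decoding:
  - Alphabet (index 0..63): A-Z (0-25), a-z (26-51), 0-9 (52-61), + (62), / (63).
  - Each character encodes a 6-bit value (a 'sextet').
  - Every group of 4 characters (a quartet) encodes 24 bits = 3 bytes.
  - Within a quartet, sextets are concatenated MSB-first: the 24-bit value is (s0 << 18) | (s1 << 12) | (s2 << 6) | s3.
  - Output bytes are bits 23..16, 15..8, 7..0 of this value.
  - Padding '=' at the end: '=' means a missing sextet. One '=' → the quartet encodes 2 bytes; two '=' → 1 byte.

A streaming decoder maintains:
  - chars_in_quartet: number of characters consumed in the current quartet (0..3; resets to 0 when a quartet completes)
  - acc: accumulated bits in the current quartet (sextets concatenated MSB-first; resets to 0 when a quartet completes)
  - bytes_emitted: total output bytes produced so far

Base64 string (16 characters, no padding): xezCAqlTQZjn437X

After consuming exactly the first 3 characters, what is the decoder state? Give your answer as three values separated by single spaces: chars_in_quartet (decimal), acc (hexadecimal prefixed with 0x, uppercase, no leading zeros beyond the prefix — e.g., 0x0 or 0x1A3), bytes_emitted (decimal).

Answer: 3 0x317B3 0

Derivation:
After char 0 ('x'=49): chars_in_quartet=1 acc=0x31 bytes_emitted=0
After char 1 ('e'=30): chars_in_quartet=2 acc=0xC5E bytes_emitted=0
After char 2 ('z'=51): chars_in_quartet=3 acc=0x317B3 bytes_emitted=0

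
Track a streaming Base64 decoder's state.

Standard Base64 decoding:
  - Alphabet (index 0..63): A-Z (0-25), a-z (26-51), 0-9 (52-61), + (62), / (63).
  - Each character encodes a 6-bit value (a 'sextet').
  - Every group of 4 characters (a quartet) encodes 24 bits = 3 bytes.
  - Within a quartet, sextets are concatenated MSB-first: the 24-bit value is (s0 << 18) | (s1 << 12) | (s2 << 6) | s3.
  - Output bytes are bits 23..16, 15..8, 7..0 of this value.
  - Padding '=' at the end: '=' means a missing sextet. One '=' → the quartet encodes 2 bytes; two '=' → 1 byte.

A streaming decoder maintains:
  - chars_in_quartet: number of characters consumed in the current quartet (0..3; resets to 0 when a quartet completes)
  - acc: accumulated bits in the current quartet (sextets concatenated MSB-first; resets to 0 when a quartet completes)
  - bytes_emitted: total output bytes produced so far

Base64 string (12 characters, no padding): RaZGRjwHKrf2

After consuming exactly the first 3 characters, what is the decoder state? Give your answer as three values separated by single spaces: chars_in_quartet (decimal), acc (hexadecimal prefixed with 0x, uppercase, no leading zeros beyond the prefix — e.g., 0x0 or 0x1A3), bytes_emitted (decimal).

After char 0 ('R'=17): chars_in_quartet=1 acc=0x11 bytes_emitted=0
After char 1 ('a'=26): chars_in_quartet=2 acc=0x45A bytes_emitted=0
After char 2 ('Z'=25): chars_in_quartet=3 acc=0x11699 bytes_emitted=0

Answer: 3 0x11699 0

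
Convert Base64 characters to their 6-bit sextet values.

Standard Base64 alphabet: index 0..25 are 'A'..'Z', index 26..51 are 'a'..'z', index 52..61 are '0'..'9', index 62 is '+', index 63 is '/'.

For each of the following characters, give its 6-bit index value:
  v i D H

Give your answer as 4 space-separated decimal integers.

'v': a..z range, 26 + ord('v') − ord('a') = 47
'i': a..z range, 26 + ord('i') − ord('a') = 34
'D': A..Z range, ord('D') − ord('A') = 3
'H': A..Z range, ord('H') − ord('A') = 7

Answer: 47 34 3 7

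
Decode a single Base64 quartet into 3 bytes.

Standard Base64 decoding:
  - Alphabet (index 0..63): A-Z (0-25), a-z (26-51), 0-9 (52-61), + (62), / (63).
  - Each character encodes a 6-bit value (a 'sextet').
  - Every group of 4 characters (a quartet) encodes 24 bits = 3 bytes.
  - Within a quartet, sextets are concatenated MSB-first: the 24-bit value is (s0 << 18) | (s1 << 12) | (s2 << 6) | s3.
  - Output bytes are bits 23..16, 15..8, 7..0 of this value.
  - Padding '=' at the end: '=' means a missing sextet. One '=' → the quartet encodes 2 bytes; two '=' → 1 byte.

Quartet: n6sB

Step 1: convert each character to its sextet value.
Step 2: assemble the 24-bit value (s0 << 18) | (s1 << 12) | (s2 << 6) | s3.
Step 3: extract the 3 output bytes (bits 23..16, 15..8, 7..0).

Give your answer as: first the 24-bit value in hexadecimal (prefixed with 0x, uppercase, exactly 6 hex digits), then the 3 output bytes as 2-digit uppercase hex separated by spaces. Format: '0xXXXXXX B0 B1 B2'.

Answer: 0x9FAB01 9F AB 01

Derivation:
Sextets: n=39, 6=58, s=44, B=1
24-bit: (39<<18) | (58<<12) | (44<<6) | 1
      = 0x9C0000 | 0x03A000 | 0x000B00 | 0x000001
      = 0x9FAB01
Bytes: (v>>16)&0xFF=9F, (v>>8)&0xFF=AB, v&0xFF=01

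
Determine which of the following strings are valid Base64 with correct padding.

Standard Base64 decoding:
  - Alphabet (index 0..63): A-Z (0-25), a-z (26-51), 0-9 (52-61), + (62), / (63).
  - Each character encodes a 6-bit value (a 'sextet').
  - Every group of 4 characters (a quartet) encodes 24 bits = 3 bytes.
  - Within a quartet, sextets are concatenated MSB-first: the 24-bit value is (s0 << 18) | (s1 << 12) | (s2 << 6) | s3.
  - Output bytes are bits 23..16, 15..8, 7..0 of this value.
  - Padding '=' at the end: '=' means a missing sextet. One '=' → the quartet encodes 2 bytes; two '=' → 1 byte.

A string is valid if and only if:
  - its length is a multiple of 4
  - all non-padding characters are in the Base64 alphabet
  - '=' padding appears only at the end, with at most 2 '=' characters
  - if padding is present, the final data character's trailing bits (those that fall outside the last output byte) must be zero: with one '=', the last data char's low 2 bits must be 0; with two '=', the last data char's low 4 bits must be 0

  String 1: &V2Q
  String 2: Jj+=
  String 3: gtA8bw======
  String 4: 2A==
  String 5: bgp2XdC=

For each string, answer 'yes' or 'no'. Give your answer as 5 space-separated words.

String 1: '&V2Q' → invalid (bad char(s): ['&'])
String 2: 'Jj+=' → invalid (bad trailing bits)
String 3: 'gtA8bw======' → invalid (6 pad chars (max 2))
String 4: '2A==' → valid
String 5: 'bgp2XdC=' → invalid (bad trailing bits)

Answer: no no no yes no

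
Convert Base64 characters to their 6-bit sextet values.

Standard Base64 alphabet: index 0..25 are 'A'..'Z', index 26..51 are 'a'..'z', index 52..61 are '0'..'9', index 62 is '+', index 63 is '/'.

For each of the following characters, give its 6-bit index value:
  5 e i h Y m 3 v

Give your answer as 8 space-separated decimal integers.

Answer: 57 30 34 33 24 38 55 47

Derivation:
'5': 0..9 range, 52 + ord('5') − ord('0') = 57
'e': a..z range, 26 + ord('e') − ord('a') = 30
'i': a..z range, 26 + ord('i') − ord('a') = 34
'h': a..z range, 26 + ord('h') − ord('a') = 33
'Y': A..Z range, ord('Y') − ord('A') = 24
'm': a..z range, 26 + ord('m') − ord('a') = 38
'3': 0..9 range, 52 + ord('3') − ord('0') = 55
'v': a..z range, 26 + ord('v') − ord('a') = 47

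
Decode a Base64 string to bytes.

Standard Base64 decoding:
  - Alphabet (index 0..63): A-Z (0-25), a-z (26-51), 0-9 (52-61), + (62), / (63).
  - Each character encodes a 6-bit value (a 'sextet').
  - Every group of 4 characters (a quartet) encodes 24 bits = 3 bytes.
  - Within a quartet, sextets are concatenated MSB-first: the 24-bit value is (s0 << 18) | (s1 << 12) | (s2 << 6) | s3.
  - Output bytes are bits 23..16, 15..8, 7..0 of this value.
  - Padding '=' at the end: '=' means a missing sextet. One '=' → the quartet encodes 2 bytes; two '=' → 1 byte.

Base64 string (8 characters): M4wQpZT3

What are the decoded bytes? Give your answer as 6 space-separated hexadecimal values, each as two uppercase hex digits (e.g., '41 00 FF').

After char 0 ('M'=12): chars_in_quartet=1 acc=0xC bytes_emitted=0
After char 1 ('4'=56): chars_in_quartet=2 acc=0x338 bytes_emitted=0
After char 2 ('w'=48): chars_in_quartet=3 acc=0xCE30 bytes_emitted=0
After char 3 ('Q'=16): chars_in_quartet=4 acc=0x338C10 -> emit 33 8C 10, reset; bytes_emitted=3
After char 4 ('p'=41): chars_in_quartet=1 acc=0x29 bytes_emitted=3
After char 5 ('Z'=25): chars_in_quartet=2 acc=0xA59 bytes_emitted=3
After char 6 ('T'=19): chars_in_quartet=3 acc=0x29653 bytes_emitted=3
After char 7 ('3'=55): chars_in_quartet=4 acc=0xA594F7 -> emit A5 94 F7, reset; bytes_emitted=6

Answer: 33 8C 10 A5 94 F7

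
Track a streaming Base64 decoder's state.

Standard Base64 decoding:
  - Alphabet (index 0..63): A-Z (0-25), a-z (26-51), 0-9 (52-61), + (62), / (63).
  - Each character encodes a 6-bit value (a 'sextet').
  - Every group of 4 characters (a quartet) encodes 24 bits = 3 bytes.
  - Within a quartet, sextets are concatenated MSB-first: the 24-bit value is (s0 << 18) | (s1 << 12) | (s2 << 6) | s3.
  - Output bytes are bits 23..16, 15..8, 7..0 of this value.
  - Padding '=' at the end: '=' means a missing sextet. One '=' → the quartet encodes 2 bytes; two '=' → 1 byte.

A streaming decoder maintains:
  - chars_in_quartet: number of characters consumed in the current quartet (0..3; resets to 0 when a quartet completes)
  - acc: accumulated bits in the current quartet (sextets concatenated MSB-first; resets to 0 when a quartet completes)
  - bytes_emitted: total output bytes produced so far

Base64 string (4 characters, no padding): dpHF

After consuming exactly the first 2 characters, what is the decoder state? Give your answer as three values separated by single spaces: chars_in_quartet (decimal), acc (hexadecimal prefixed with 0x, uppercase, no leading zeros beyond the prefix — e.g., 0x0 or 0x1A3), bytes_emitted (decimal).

Answer: 2 0x769 0

Derivation:
After char 0 ('d'=29): chars_in_quartet=1 acc=0x1D bytes_emitted=0
After char 1 ('p'=41): chars_in_quartet=2 acc=0x769 bytes_emitted=0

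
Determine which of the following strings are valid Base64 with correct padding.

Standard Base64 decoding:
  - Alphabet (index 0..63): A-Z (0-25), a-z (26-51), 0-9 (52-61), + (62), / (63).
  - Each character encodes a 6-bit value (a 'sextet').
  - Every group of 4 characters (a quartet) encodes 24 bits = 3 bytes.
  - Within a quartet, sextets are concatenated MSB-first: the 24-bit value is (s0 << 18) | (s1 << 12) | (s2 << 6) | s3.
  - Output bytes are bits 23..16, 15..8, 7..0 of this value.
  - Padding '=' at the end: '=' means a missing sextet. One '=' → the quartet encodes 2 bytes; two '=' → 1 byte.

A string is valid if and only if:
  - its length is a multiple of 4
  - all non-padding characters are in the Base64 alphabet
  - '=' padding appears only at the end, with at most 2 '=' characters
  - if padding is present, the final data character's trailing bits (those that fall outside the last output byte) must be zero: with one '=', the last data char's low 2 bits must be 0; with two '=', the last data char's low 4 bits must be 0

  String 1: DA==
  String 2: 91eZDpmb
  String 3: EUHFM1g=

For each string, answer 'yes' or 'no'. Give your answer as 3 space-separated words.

Answer: yes yes yes

Derivation:
String 1: 'DA==' → valid
String 2: '91eZDpmb' → valid
String 3: 'EUHFM1g=' → valid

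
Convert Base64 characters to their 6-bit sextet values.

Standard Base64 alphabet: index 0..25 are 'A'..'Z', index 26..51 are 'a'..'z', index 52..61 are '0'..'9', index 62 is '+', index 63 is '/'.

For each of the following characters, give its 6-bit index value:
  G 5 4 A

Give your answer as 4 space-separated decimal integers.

'G': A..Z range, ord('G') − ord('A') = 6
'5': 0..9 range, 52 + ord('5') − ord('0') = 57
'4': 0..9 range, 52 + ord('4') − ord('0') = 56
'A': A..Z range, ord('A') − ord('A') = 0

Answer: 6 57 56 0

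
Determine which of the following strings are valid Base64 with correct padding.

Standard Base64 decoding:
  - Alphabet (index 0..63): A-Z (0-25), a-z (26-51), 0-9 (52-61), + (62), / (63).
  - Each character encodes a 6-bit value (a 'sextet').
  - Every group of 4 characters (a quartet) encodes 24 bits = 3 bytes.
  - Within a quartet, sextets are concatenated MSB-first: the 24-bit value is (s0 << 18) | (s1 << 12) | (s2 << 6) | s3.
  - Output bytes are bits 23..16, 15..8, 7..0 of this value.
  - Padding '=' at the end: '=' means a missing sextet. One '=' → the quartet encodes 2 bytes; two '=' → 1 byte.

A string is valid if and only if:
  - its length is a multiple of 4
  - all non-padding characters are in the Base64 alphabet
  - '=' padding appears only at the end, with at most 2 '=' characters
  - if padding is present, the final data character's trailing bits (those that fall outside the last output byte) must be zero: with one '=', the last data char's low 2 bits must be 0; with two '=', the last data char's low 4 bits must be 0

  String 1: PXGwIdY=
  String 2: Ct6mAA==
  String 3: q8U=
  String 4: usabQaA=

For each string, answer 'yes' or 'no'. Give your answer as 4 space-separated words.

Answer: yes yes yes yes

Derivation:
String 1: 'PXGwIdY=' → valid
String 2: 'Ct6mAA==' → valid
String 3: 'q8U=' → valid
String 4: 'usabQaA=' → valid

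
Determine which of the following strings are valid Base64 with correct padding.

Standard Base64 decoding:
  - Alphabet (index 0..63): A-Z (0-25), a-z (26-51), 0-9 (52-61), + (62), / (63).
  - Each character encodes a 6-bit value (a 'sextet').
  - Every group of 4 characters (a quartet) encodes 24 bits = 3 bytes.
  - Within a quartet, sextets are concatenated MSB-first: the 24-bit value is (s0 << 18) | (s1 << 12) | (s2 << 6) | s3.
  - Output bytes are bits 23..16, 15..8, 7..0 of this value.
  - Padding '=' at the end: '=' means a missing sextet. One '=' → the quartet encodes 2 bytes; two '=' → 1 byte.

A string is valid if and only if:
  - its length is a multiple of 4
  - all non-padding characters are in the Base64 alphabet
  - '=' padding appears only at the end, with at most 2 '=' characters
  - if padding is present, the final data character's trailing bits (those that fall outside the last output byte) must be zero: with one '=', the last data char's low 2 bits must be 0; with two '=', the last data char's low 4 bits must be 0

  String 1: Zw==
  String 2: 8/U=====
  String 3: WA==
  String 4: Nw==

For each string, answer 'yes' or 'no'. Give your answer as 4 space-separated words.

Answer: yes no yes yes

Derivation:
String 1: 'Zw==' → valid
String 2: '8/U=====' → invalid (5 pad chars (max 2))
String 3: 'WA==' → valid
String 4: 'Nw==' → valid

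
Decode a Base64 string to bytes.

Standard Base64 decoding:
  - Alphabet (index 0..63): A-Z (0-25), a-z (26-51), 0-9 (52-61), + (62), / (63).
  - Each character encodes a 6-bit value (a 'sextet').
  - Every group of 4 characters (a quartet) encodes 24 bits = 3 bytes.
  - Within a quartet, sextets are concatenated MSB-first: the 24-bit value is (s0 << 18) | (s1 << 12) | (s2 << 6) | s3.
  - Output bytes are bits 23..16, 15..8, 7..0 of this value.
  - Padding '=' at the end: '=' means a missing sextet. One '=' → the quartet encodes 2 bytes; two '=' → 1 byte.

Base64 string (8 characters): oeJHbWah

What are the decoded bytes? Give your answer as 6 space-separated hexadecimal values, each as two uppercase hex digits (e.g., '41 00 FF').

Answer: A1 E2 47 6D 66 A1

Derivation:
After char 0 ('o'=40): chars_in_quartet=1 acc=0x28 bytes_emitted=0
After char 1 ('e'=30): chars_in_quartet=2 acc=0xA1E bytes_emitted=0
After char 2 ('J'=9): chars_in_quartet=3 acc=0x28789 bytes_emitted=0
After char 3 ('H'=7): chars_in_quartet=4 acc=0xA1E247 -> emit A1 E2 47, reset; bytes_emitted=3
After char 4 ('b'=27): chars_in_quartet=1 acc=0x1B bytes_emitted=3
After char 5 ('W'=22): chars_in_quartet=2 acc=0x6D6 bytes_emitted=3
After char 6 ('a'=26): chars_in_quartet=3 acc=0x1B59A bytes_emitted=3
After char 7 ('h'=33): chars_in_quartet=4 acc=0x6D66A1 -> emit 6D 66 A1, reset; bytes_emitted=6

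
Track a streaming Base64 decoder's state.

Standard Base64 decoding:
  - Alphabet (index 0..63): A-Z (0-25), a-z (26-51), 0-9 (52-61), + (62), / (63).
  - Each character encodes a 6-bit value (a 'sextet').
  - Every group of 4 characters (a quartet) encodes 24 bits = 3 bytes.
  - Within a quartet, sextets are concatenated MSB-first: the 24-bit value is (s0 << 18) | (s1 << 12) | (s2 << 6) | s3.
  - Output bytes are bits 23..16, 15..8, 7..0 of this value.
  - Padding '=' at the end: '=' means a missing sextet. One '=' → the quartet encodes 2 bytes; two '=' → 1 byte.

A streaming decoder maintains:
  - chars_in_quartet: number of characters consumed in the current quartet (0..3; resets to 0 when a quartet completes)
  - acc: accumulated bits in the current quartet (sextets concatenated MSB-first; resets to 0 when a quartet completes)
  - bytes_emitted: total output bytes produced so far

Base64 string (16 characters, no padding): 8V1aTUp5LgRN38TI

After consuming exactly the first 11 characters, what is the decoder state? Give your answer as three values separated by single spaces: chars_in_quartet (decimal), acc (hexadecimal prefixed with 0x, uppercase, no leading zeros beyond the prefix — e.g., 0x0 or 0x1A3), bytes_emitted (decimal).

Answer: 3 0xB811 6

Derivation:
After char 0 ('8'=60): chars_in_quartet=1 acc=0x3C bytes_emitted=0
After char 1 ('V'=21): chars_in_quartet=2 acc=0xF15 bytes_emitted=0
After char 2 ('1'=53): chars_in_quartet=3 acc=0x3C575 bytes_emitted=0
After char 3 ('a'=26): chars_in_quartet=4 acc=0xF15D5A -> emit F1 5D 5A, reset; bytes_emitted=3
After char 4 ('T'=19): chars_in_quartet=1 acc=0x13 bytes_emitted=3
After char 5 ('U'=20): chars_in_quartet=2 acc=0x4D4 bytes_emitted=3
After char 6 ('p'=41): chars_in_quartet=3 acc=0x13529 bytes_emitted=3
After char 7 ('5'=57): chars_in_quartet=4 acc=0x4D4A79 -> emit 4D 4A 79, reset; bytes_emitted=6
After char 8 ('L'=11): chars_in_quartet=1 acc=0xB bytes_emitted=6
After char 9 ('g'=32): chars_in_quartet=2 acc=0x2E0 bytes_emitted=6
After char 10 ('R'=17): chars_in_quartet=3 acc=0xB811 bytes_emitted=6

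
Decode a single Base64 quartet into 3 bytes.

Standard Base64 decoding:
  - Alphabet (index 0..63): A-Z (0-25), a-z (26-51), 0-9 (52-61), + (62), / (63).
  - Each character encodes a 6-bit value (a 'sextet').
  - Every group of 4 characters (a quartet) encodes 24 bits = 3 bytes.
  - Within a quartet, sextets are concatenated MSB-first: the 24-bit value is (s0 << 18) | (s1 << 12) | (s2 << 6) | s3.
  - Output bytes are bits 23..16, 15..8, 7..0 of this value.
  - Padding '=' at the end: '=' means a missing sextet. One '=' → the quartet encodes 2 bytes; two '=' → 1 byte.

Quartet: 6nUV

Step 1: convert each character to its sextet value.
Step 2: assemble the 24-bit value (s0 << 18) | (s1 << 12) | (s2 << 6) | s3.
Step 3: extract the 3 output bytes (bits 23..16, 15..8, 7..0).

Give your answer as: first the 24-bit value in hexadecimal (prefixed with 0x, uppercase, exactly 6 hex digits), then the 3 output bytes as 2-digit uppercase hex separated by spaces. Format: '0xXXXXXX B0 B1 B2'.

Sextets: 6=58, n=39, U=20, V=21
24-bit: (58<<18) | (39<<12) | (20<<6) | 21
      = 0xE80000 | 0x027000 | 0x000500 | 0x000015
      = 0xEA7515
Bytes: (v>>16)&0xFF=EA, (v>>8)&0xFF=75, v&0xFF=15

Answer: 0xEA7515 EA 75 15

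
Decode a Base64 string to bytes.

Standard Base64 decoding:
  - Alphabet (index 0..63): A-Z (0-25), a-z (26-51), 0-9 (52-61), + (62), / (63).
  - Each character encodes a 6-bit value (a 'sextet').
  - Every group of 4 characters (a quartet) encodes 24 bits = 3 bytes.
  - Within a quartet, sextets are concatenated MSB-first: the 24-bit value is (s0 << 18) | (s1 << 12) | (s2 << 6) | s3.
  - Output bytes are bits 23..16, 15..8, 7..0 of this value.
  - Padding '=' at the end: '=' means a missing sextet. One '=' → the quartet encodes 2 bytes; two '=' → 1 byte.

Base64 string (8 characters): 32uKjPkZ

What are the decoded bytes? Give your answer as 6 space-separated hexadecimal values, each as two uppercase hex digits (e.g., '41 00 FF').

After char 0 ('3'=55): chars_in_quartet=1 acc=0x37 bytes_emitted=0
After char 1 ('2'=54): chars_in_quartet=2 acc=0xDF6 bytes_emitted=0
After char 2 ('u'=46): chars_in_quartet=3 acc=0x37DAE bytes_emitted=0
After char 3 ('K'=10): chars_in_quartet=4 acc=0xDF6B8A -> emit DF 6B 8A, reset; bytes_emitted=3
After char 4 ('j'=35): chars_in_quartet=1 acc=0x23 bytes_emitted=3
After char 5 ('P'=15): chars_in_quartet=2 acc=0x8CF bytes_emitted=3
After char 6 ('k'=36): chars_in_quartet=3 acc=0x233E4 bytes_emitted=3
After char 7 ('Z'=25): chars_in_quartet=4 acc=0x8CF919 -> emit 8C F9 19, reset; bytes_emitted=6

Answer: DF 6B 8A 8C F9 19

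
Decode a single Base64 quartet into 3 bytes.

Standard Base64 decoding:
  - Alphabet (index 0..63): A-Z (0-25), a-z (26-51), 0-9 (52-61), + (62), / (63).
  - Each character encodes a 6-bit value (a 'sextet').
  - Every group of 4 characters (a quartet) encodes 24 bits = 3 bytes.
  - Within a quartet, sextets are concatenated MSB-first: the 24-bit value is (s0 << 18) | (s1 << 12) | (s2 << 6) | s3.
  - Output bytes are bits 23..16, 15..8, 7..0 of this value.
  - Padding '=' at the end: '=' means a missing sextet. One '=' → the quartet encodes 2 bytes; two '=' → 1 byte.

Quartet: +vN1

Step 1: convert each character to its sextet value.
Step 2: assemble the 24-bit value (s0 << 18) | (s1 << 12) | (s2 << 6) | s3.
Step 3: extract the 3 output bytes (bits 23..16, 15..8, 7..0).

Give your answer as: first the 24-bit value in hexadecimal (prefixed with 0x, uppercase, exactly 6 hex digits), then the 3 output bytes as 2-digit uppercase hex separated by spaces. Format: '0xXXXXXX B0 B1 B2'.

Answer: 0xFAF375 FA F3 75

Derivation:
Sextets: +=62, v=47, N=13, 1=53
24-bit: (62<<18) | (47<<12) | (13<<6) | 53
      = 0xF80000 | 0x02F000 | 0x000340 | 0x000035
      = 0xFAF375
Bytes: (v>>16)&0xFF=FA, (v>>8)&0xFF=F3, v&0xFF=75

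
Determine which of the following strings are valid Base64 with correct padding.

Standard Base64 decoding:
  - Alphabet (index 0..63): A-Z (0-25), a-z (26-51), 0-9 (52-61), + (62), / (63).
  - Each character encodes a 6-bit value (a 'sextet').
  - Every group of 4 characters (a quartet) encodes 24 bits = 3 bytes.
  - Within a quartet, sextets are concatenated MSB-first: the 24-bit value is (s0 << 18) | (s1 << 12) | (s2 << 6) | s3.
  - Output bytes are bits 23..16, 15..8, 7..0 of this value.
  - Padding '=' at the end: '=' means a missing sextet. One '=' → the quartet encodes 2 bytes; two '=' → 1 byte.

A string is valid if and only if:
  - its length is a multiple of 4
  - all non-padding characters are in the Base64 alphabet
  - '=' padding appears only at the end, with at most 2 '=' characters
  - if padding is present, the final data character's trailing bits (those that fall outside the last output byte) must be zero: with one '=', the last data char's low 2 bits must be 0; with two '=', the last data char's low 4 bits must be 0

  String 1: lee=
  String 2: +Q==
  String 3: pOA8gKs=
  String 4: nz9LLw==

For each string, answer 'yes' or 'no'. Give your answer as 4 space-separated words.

Answer: no yes yes yes

Derivation:
String 1: 'lee=' → invalid (bad trailing bits)
String 2: '+Q==' → valid
String 3: 'pOA8gKs=' → valid
String 4: 'nz9LLw==' → valid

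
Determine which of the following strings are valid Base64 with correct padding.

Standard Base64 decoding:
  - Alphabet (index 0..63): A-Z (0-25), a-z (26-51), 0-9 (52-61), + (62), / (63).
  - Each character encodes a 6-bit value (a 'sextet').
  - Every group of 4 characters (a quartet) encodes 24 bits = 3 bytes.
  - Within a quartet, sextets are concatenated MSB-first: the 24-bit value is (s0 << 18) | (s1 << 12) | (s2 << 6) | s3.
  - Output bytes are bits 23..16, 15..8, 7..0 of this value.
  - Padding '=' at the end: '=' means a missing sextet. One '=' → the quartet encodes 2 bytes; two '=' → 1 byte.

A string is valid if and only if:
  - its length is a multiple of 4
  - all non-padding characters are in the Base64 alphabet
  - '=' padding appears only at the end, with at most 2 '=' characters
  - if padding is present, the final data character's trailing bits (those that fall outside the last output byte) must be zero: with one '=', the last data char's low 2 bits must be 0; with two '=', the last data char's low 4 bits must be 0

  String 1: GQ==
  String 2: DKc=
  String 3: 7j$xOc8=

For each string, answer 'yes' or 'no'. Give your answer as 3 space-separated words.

Answer: yes yes no

Derivation:
String 1: 'GQ==' → valid
String 2: 'DKc=' → valid
String 3: '7j$xOc8=' → invalid (bad char(s): ['$'])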